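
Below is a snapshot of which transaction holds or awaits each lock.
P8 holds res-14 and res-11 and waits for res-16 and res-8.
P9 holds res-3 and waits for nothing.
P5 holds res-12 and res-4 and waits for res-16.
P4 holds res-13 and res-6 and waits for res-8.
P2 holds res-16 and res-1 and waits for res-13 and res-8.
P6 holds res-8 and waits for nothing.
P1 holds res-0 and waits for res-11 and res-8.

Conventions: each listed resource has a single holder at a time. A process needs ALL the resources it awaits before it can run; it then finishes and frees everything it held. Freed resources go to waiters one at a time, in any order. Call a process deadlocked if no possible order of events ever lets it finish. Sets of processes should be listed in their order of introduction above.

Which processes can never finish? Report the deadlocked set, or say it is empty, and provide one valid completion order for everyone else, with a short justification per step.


Nothing here is deadlocked.
Key observation: there is no circular wait here — follow any chain and it reaches a process that is free to run now.
A valid finishing order for the others: P6, P4, P2, P5, P8, P1, P9.
Step-by-step check:
  run P6 (it waits on nothing); releases res-8
  P4 waits on res-8 — all released -> runs and releases res-13 and res-6
  P2 waits on res-13 and res-8 — all released -> runs and releases res-16 and res-1
  P5 waits on res-16 — all released -> runs and releases res-12 and res-4
  P8 waits on res-16 and res-8 — all released -> runs and releases res-14 and res-11
  P1 waits on res-11 and res-8 — all released -> runs and releases res-0
  run P9 (it waits on nothing); releases res-3


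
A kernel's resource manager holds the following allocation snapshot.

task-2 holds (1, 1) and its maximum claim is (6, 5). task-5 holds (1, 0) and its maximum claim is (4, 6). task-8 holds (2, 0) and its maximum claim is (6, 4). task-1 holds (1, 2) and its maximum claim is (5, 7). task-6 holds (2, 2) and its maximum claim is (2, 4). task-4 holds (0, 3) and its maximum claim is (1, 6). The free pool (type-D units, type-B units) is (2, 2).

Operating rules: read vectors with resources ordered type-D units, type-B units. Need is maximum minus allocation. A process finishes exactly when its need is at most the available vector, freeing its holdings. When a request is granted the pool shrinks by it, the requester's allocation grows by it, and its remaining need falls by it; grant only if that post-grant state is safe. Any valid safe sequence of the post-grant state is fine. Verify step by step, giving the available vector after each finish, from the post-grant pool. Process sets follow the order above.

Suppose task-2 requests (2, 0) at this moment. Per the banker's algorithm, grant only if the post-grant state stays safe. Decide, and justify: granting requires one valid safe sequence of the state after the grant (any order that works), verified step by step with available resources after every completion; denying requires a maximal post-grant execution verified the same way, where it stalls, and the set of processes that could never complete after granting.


DENY: after the grant no complete ordering would exist.
Key observation: even finishing task-6, task-4 leaves just (2, 7) free — too little type-D units for any of the remaining processes.
Pretend the grant happened; the run task-6, task-4 goes as far as possible. Walking it through:
  pool = (0, 2)
  task-6: need (0, 2) fits (0, 2); releases (2, 2), pool now (2, 4)
  task-4: need (1, 3) fits (2, 4); releases (0, 3), pool now (2, 7)
  task-2 still needs (3, 4) but only (2, 7) is free — short on type-D units
  task-5 still needs (3, 6) but only (2, 7) is free — short on type-D units
  task-8 still needs (4, 4) but only (2, 7) is free — short on type-D units
  task-1 still needs (4, 5) but only (2, 7) is free — short on type-D units
Had the request been granted, task-2, task-5, task-8 and task-1 could never finish.


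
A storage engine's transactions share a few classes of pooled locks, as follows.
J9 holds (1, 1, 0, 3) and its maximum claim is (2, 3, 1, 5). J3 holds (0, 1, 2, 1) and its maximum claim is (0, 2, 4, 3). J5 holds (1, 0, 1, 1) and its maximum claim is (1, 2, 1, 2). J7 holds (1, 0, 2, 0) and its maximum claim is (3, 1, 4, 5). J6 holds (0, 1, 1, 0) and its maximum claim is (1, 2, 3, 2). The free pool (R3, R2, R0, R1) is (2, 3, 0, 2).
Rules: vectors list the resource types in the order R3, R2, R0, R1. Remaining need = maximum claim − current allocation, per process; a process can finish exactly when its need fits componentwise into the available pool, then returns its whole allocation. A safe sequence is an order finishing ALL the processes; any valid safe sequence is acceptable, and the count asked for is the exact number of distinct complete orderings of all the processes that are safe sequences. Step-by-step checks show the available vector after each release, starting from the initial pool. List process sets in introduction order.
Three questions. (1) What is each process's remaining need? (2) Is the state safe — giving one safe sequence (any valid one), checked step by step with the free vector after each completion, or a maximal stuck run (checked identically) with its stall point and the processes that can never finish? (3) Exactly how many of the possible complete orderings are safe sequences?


(1) Need matrix, components ordered R3, R2, R0, R1:
  J9: (1, 2, 1, 2)
  J3: (0, 1, 2, 2)
  J5: (0, 2, 0, 1)
  J7: (2, 1, 2, 5)
  J6: (1, 1, 2, 2)
(2) UNSAFE.
Key observation: after J5, J9 complete, (4, 4, 1, 6) is the best the pool ever gets, yet each leftover process wants more R0.
A maximal execution: J5, J9 — then nothing else fits. Step-by-step check:
  pool = (2, 3, 0, 2)
  run J5 (needs (0, 2, 0, 1), free (2, 3, 0, 2)); after release of (1, 0, 1, 1) the pool is (3, 3, 1, 3)
  run J9 (needs (1, 2, 1, 2), free (3, 3, 1, 3)); after release of (1, 1, 0, 3) the pool is (4, 4, 1, 6)
  J3 still needs (0, 1, 2, 2) but only (4, 4, 1, 6) is free — short on R0
  J7 still needs (2, 1, 2, 5) but only (4, 4, 1, 6) is free — short on R0
  J6 still needs (1, 1, 2, 2) but only (4, 4, 1, 6) is free — short on R0
Never able to finish: J3, J7 and J6.
(3) Precisely 0 of the possible complete orderings are safe sequences.


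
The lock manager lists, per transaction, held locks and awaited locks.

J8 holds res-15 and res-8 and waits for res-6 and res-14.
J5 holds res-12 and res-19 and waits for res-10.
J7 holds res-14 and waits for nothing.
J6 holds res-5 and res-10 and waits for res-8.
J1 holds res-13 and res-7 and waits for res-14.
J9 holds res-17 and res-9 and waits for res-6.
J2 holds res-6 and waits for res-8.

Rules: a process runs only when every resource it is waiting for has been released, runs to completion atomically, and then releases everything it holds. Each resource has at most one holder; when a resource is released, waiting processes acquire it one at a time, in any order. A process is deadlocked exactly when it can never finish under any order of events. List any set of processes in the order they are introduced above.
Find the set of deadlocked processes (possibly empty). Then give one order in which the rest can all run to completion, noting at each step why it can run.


The deadlocked set is J8, J5, J6, J9 and J2.
Key observation: along J8 -> J2 -> J8, each member waits on what the next one holds — a deadlock; J5, J6 and J9 wait into the deadlock from upstream.
The rest can finish in the order J7, J1.
Step-by-step check:
  J7: no waits; runs immediately, freeing res-14
  J1: everything it awaited (res-14) is free; runs, freeing res-13 and res-7


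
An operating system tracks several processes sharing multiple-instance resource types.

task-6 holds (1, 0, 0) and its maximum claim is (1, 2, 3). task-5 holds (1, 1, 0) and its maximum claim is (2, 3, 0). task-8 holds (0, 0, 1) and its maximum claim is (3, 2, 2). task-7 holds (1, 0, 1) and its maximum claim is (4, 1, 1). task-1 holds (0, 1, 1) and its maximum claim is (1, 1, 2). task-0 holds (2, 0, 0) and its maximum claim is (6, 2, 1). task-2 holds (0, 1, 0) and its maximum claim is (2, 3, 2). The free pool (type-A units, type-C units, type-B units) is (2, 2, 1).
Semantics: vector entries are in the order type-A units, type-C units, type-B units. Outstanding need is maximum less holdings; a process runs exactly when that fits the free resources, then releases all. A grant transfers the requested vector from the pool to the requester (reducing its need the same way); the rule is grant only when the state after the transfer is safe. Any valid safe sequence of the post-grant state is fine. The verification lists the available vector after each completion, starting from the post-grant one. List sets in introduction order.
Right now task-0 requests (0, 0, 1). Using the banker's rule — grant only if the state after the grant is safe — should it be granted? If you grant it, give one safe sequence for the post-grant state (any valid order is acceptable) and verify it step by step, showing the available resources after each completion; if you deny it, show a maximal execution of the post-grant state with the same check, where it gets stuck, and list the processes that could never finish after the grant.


GRANT — the state after the grant stays safe, e.g. via task-5, task-7, task-0, task-8, task-6, task-1, task-2.
Key observation: even at the reduced pool (2, 2, 0), task-5 fits immediately, so safety survives the grant.
Verifying the post-grant state step by step:
  pool = (2, 2, 0)
  task-5 needs (1, 2, 0) <= (2, 2, 0) -> finishes; pool += (1, 1, 0) = (3, 3, 0)
  task-7 needs (3, 1, 0) <= (3, 3, 0) -> finishes; pool += (1, 0, 1) = (4, 3, 1)
  task-0 needs (4, 2, 0) <= (4, 3, 1) -> finishes; pool += (2, 0, 1) = (6, 3, 2)
  task-8 needs (3, 2, 1) <= (6, 3, 2) -> finishes; pool += (0, 0, 1) = (6, 3, 3)
  task-6 needs (0, 2, 3) <= (6, 3, 3) -> finishes; pool += (1, 0, 0) = (7, 3, 3)
  task-1 needs (1, 0, 1) <= (7, 3, 3) -> finishes; pool += (0, 1, 1) = (7, 4, 4)
  task-2 needs (2, 2, 2) <= (7, 4, 4) -> finishes; pool += (0, 1, 0) = (7, 5, 4)


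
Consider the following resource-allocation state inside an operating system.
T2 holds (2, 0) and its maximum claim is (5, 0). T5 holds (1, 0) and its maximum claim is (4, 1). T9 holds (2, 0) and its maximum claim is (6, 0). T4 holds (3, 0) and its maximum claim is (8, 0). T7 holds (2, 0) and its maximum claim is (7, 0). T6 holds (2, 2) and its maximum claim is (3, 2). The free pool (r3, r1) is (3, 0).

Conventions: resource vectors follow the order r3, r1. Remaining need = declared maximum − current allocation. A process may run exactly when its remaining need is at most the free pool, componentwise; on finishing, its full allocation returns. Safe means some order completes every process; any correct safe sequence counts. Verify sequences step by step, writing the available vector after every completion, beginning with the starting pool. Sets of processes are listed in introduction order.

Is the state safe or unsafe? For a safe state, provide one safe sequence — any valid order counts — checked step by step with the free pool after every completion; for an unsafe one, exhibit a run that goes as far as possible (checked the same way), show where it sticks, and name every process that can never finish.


SAFE, for example via the order T6, T7, T4, T5, T2, T9.
Key observation: T7 is the earliest step where a requested resource binds exactly: need (5, 0), pool (5, 2) at its turn.
Check, step by step:
  pool = (3, 0)
  T6: need (1, 0) fits (3, 0); releases (2, 2), pool now (5, 2)
  T7: need (5, 0) fits (5, 2); releases (2, 0), pool now (7, 2)
  T4: need (5, 0) fits (7, 2); releases (3, 0), pool now (10, 2)
  T5: need (3, 1) fits (10, 2); releases (1, 0), pool now (11, 2)
  T2: need (3, 0) fits (11, 2); releases (2, 0), pool now (13, 2)
  T9: need (4, 0) fits (13, 2); releases (2, 0), pool now (15, 2)


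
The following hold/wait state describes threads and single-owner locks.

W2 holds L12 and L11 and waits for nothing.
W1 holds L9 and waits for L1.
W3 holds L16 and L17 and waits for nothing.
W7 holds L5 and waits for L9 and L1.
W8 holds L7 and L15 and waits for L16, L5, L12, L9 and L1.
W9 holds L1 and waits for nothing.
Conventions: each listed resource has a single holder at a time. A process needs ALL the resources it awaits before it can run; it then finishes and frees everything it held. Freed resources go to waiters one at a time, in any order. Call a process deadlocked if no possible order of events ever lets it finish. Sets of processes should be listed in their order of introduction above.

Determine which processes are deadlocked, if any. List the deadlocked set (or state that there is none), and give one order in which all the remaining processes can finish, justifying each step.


The deadlocked set is empty.
Key observation: there is no circular wait here — follow any chain and it reaches a process that is free to run now.
A valid finishing order for the others: W3, W9, W1, W7, W2, W8.
Check, step by step:
  W3 waits on nothing -> runs at once and releases L16 and L17
  W9 waits on nothing -> runs at once and releases L1
  W1: everything it awaited (L1) is free; runs, freeing L9
  W7: everything it awaited (L9 and L1) is free; runs, freeing L5
  W2 waits on nothing -> runs at once and releases L12 and L11
  W8: everything it awaited (L16, L5, L12, L9 and L1) is free; runs, freeing L7 and L15


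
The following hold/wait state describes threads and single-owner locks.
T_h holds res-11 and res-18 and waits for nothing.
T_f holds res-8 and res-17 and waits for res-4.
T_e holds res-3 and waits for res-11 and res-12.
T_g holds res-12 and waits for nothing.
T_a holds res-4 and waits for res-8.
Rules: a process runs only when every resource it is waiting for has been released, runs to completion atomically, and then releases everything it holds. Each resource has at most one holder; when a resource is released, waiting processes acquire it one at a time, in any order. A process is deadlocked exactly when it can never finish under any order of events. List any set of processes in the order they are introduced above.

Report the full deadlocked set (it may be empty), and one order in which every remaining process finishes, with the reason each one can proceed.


Deadlocked: T_f and T_a.
Key observation: along T_f -> T_a -> T_f, each member waits on what the next one holds — a deadlock; no other process is dragged down with it.
The rest can finish in the order T_h, T_g, T_e.
Verifying each step:
  T_h: no waits; runs immediately, freeing res-11 and res-18
  T_g: no waits; runs immediately, freeing res-12
  T_e: everything it awaited (res-11 and res-12) is free; runs, freeing res-3


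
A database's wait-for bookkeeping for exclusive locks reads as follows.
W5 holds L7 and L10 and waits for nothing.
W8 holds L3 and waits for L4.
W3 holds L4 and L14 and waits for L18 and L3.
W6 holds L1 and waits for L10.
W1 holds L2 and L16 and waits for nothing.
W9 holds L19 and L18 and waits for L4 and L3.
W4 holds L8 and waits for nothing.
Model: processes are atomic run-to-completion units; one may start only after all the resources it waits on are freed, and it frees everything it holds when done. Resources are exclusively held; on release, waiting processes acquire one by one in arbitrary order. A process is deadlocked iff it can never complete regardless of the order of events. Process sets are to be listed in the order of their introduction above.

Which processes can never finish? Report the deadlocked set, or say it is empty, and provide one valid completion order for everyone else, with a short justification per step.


Deadlocked set: W8, W3 and W9.
Key observation: nobody on the ring W8 -> W3 -> W8 can start until another member finishes, which never happens; W9 is caught in further circular waits.
A valid finishing order for the others: W5, W4, W1, W6.
Check, step by step:
  W5 waits on nothing -> runs at once and releases L7 and L10
  W4 waits on nothing -> runs at once and releases L8
  W1 waits on nothing -> runs at once and releases L2 and L16
  run W6 (all its waits — L10 — are resolved); releases L1


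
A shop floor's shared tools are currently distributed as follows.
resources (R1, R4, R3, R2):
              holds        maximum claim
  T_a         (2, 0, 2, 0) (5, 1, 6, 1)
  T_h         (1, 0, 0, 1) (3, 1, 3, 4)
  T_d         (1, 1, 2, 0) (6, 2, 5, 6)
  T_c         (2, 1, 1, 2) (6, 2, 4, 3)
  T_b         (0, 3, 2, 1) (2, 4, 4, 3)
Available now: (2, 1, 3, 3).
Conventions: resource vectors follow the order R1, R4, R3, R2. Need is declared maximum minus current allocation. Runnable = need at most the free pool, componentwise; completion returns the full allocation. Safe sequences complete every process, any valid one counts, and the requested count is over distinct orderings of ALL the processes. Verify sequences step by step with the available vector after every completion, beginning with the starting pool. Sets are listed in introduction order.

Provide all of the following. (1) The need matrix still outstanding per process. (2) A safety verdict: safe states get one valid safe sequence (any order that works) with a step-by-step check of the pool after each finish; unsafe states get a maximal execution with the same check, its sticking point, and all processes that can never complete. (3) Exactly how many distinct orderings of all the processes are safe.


(1) Outstanding need per process (order R1, R4, R3, R2):
  T_a: (3, 1, 4, 1)
  T_h: (2, 1, 3, 3)
  T_d: (5, 1, 3, 6)
  T_c: (4, 1, 3, 1)
  T_b: (2, 1, 2, 2)
(2) The state is SAFE; one workable sequence: T_b, T_h, T_a, T_c, T_d.
Key observation: T_b marks the first exact bind of the order: its need (2, 1, 2, 2) fits the free (2, 1, 3, 3) with zero slack on a requested resource.
Verifying each step:
  pool = (2, 1, 3, 3)
  T_b: need (2, 1, 2, 2) fits (2, 1, 3, 3); releases (0, 3, 2, 1), pool now (2, 4, 5, 4)
  T_h: need (2, 1, 3, 3) fits (2, 4, 5, 4); releases (1, 0, 0, 1), pool now (3, 4, 5, 5)
  T_a: need (3, 1, 4, 1) fits (3, 4, 5, 5); releases (2, 0, 2, 0), pool now (5, 4, 7, 5)
  T_c: need (4, 1, 3, 1) fits (5, 4, 7, 5); releases (2, 1, 1, 2), pool now (7, 5, 8, 7)
  T_d: need (5, 1, 3, 6) fits (7, 5, 8, 7); releases (1, 1, 2, 0), pool now (8, 6, 10, 7)
(3) Exactly 2 of the possible complete orderings are safe sequences.


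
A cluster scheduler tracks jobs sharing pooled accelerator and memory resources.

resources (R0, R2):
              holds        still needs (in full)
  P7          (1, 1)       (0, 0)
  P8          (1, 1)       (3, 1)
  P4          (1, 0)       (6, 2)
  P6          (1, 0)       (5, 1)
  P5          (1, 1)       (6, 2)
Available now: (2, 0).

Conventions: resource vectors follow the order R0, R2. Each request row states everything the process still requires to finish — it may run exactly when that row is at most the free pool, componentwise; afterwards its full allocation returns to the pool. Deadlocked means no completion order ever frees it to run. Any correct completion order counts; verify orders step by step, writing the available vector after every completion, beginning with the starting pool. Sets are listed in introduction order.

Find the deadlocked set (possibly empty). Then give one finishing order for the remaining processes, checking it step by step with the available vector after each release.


Deadlocked: P4, P6 and P5.
Key observation: no order helps: past P7, P8, the free pool tops out at (4, 2), below what each blocked process needs in R0.
A valid finishing order for the others: P7, P8. Step-by-step check:
  pool = (2, 0)
  P7 needs (0, 0) <= (2, 0) -> finishes; pool += (1, 1) = (3, 1)
  P8 needs (3, 1) <= (3, 1) -> finishes; pool += (1, 1) = (4, 2)
The stuck group stays short no matter what:
  blocked: P4 wants (6, 2), pool (4, 2) — not enough R0
  blocked: P6 wants (5, 1), pool (4, 2) — not enough R0
  blocked: P5 wants (6, 2), pool (4, 2) — not enough R0


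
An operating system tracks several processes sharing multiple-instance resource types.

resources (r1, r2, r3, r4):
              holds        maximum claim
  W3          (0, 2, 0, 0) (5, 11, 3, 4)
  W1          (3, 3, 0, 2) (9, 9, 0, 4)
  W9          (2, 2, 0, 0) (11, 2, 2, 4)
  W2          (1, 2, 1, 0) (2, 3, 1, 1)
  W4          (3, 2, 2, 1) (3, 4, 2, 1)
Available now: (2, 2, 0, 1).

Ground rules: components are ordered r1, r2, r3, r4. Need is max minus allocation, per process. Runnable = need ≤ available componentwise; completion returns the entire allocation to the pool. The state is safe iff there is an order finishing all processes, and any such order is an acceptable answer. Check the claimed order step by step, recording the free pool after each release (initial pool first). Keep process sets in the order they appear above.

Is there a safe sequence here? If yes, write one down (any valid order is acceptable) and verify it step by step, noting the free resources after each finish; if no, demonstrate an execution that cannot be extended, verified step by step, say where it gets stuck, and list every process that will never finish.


SAFE — a valid safe sequence is W2, W4, W1, W3, W9.
Key observation: at W2 the run first touches a limit — (1, 1, 0, 1) against (2, 2, 0, 1), exact on a resource it actually requests.
Check, step by step:
  pool = (2, 2, 0, 1)
  W2 needs (1, 1, 0, 1) <= (2, 2, 0, 1) -> finishes; pool += (1, 2, 1, 0) = (3, 4, 1, 1)
  W4 needs (0, 2, 0, 0) <= (3, 4, 1, 1) -> finishes; pool += (3, 2, 2, 1) = (6, 6, 3, 2)
  W1 needs (6, 6, 0, 2) <= (6, 6, 3, 2) -> finishes; pool += (3, 3, 0, 2) = (9, 9, 3, 4)
  W3 needs (5, 9, 3, 4) <= (9, 9, 3, 4) -> finishes; pool += (0, 2, 0, 0) = (9, 11, 3, 4)
  W9 needs (9, 0, 2, 4) <= (9, 11, 3, 4) -> finishes; pool += (2, 2, 0, 0) = (11, 13, 3, 4)


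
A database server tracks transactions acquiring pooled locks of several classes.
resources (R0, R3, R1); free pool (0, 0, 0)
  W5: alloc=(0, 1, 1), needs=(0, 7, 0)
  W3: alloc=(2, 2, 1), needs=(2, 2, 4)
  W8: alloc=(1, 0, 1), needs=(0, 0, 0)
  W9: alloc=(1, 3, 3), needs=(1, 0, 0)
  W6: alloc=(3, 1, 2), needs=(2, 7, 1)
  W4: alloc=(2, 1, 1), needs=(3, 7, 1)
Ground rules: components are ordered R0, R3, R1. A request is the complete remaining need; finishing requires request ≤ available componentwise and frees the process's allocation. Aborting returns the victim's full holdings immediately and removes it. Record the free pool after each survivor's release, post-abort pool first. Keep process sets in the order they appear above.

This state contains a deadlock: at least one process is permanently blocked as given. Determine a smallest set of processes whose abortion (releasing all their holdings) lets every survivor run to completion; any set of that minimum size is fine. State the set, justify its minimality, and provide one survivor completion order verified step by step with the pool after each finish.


Abort W6 and W4.
Key observation: the returned (5, 2, 3) from W6 and W4 is what brings W5 — unrunnable before, under any order — into play at step 4.
Minimality, checking each single-abort alternative: W5 alone leaves W6 blocked (short on R3); W3 alone leaves W5 blocked (short on R3); W8 alone leaves W5 blocked (short on R3); W9 alone leaves W5 blocked (short on R3); W6 alone leaves W5 blocked (short on R3); W4 alone leaves W5 blocked (short on R3).
One survivor order: W9, W3, W8, W5. Verifying each step (post-abort pool first):
  pool = (5, 2, 3)
  W9: need (1, 0, 0) fits (5, 2, 3); releases (1, 3, 3), pool now (6, 5, 6)
  W3: need (2, 2, 4) fits (6, 5, 6); releases (2, 2, 1), pool now (8, 7, 7)
  W8: need (0, 0, 0) fits (8, 7, 7); releases (1, 0, 1), pool now (9, 7, 8)
  W5: need (0, 7, 0) fits (9, 7, 8); releases (0, 1, 1), pool now (9, 8, 9)


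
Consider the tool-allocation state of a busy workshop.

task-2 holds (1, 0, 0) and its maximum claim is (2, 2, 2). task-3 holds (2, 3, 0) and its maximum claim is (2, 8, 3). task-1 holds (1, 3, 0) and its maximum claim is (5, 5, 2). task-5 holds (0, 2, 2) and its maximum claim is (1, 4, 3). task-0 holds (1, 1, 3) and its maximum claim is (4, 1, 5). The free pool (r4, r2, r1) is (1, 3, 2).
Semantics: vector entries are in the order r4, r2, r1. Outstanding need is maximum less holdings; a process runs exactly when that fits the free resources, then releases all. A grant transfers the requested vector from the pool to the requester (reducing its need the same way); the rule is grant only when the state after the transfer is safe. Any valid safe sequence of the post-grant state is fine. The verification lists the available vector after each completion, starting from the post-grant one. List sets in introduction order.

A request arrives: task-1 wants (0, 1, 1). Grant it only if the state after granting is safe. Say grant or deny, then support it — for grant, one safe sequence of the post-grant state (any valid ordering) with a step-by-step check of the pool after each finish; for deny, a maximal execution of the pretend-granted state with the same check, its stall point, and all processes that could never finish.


DENY: after the grant no complete ordering would exist.
Key observation: after task-5, task-2 the pool peaks at (2, 4, 3), and each blocked process is short somewhere: task-3 on r2; task-1 on r4; task-0 on r4.
Pretend the grant happened; the run task-5, task-2 goes as far as possible. Verifying each step:
  pool = (1, 2, 1)
  task-5: need (1, 2, 1) fits (1, 2, 1); releases (0, 2, 2), pool now (1, 4, 3)
  task-2: need (1, 2, 2) fits (1, 4, 3); releases (1, 0, 0), pool now (2, 4, 3)
  task-3 still needs (0, 5, 3) but only (2, 4, 3) is free — short on r2
  task-1 still needs (4, 1, 1) but only (2, 4, 3) is free — short on r4
  task-0 still needs (3, 0, 2) but only (2, 4, 3) is free — short on r4
Post-grant, the permanently blocked set is task-3, task-1 and task-0.


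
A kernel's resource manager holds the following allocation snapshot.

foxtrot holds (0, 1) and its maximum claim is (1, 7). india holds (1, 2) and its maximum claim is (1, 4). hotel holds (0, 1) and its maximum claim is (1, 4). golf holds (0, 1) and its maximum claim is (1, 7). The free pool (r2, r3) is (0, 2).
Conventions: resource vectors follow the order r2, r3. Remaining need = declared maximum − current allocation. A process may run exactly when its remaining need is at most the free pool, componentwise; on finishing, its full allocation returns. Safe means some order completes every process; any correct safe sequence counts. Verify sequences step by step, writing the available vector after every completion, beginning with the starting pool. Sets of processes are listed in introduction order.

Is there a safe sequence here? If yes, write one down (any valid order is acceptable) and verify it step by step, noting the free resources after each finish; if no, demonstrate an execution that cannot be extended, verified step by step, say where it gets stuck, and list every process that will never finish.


UNSAFE.
Key observation: the wall is r3: completing india, hotel brings the pool only to (1, 5), and all the rest need more.
The run india, hotel cannot be extended any further. Check, step by step:
  pool = (0, 2)
  india: need (0, 2) fits (0, 2); releases (1, 2), pool now (1, 4)
  hotel: need (1, 3) fits (1, 4); releases (0, 1), pool now (1, 5)
  foxtrot still needs (1, 6) but only (1, 5) is free — short on r3
  golf still needs (1, 6) but only (1, 5) is free — short on r3
Never able to finish: foxtrot and golf.


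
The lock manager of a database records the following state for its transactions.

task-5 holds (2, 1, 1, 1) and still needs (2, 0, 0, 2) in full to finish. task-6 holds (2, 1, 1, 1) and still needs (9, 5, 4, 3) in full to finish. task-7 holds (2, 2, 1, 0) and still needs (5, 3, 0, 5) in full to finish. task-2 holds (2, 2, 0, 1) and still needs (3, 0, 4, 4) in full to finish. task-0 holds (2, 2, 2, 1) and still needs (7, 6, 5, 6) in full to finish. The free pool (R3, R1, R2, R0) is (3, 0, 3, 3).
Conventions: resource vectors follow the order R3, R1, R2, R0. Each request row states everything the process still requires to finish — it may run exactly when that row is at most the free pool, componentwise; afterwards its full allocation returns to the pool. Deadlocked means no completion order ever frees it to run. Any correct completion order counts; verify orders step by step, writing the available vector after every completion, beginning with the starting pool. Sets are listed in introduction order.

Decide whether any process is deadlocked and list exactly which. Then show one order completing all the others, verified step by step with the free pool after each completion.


No process is deadlocked.
Key observation: starting with task-5, each completion frees enough for the next — no one is permanently blocked.
The rest can finish in the order task-5, task-2, task-7, task-6, task-0. Walking it through:
  pool = (3, 0, 3, 3)
  run task-5 (needs (2, 0, 0, 2), free (3, 0, 3, 3)); after release of (2, 1, 1, 1) the pool is (5, 1, 4, 4)
  run task-2 (needs (3, 0, 4, 4), free (5, 1, 4, 4)); after release of (2, 2, 0, 1) the pool is (7, 3, 4, 5)
  run task-7 (needs (5, 3, 0, 5), free (7, 3, 4, 5)); after release of (2, 2, 1, 0) the pool is (9, 5, 5, 5)
  run task-6 (needs (9, 5, 4, 3), free (9, 5, 5, 5)); after release of (2, 1, 1, 1) the pool is (11, 6, 6, 6)
  run task-0 (needs (7, 6, 5, 6), free (11, 6, 6, 6)); after release of (2, 2, 2, 1) the pool is (13, 8, 8, 7)


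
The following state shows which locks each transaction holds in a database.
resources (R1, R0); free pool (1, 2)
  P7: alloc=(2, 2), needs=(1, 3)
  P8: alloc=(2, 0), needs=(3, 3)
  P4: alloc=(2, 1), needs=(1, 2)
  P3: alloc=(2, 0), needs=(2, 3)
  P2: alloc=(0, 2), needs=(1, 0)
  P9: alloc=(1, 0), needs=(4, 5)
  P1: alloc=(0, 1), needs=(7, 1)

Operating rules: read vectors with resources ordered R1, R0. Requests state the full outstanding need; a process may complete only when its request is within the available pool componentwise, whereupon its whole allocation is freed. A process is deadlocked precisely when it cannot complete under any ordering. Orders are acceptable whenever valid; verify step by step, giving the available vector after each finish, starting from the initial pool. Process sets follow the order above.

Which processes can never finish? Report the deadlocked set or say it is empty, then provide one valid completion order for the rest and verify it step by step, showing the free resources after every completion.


No process is deadlocked.
Key observation: P4 can run right away; the returned allocation unlocks the remaining processes in turn.
The rest can finish in the order P4, P2, P8, P9, P3, P1, P7. Walking it through:
  pool = (1, 2)
  P4: need (1, 2) fits (1, 2); releases (2, 1), pool now (3, 3)
  P2: need (1, 0) fits (3, 3); releases (0, 2), pool now (3, 5)
  P8: need (3, 3) fits (3, 5); releases (2, 0), pool now (5, 5)
  P9: need (4, 5) fits (5, 5); releases (1, 0), pool now (6, 5)
  P3: need (2, 3) fits (6, 5); releases (2, 0), pool now (8, 5)
  P1: need (7, 1) fits (8, 5); releases (0, 1), pool now (8, 6)
  P7: need (1, 3) fits (8, 6); releases (2, 2), pool now (10, 8)


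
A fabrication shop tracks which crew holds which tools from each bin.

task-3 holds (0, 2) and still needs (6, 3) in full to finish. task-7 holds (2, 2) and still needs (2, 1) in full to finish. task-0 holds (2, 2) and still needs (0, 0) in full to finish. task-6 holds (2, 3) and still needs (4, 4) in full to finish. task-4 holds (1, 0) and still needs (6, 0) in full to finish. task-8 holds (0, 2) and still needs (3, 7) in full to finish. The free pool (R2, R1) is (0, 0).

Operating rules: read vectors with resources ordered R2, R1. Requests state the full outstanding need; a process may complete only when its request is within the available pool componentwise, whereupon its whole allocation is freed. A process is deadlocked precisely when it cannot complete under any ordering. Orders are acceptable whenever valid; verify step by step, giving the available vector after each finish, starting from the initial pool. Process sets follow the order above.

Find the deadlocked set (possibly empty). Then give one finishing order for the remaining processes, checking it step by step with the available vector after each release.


Nothing here is deadlocked.
Key observation: no deadlock: task-0 fits now, and the freed resources carry the rest through.
A valid finishing order for the others: task-0, task-7, task-6, task-3, task-8, task-4. Check, step by step:
  pool = (0, 0)
  task-0: need (0, 0) fits (0, 0); releases (2, 2), pool now (2, 2)
  task-7: need (2, 1) fits (2, 2); releases (2, 2), pool now (4, 4)
  task-6: need (4, 4) fits (4, 4); releases (2, 3), pool now (6, 7)
  task-3: need (6, 3) fits (6, 7); releases (0, 2), pool now (6, 9)
  task-8: need (3, 7) fits (6, 9); releases (0, 2), pool now (6, 11)
  task-4: need (6, 0) fits (6, 11); releases (1, 0), pool now (7, 11)


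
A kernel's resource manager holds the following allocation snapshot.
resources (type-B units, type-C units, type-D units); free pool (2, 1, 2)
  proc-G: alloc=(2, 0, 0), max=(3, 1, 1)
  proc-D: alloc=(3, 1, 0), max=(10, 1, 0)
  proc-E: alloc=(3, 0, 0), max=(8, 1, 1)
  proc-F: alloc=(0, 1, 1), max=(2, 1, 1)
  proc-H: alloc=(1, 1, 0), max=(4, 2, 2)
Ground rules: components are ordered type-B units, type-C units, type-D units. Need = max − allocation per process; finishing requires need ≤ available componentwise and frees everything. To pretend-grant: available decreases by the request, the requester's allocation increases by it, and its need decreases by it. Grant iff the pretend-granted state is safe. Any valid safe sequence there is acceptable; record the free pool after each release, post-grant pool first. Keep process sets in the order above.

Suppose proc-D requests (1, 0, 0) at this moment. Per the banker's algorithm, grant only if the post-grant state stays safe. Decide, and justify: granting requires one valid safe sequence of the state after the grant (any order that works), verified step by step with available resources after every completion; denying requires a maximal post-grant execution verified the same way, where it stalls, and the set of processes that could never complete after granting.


DENY: after the grant no complete ordering would exist.
Key observation: even finishing proc-G, proc-H, proc-F leaves just (4, 3, 3) free — too little type-B units for any of the remaining processes.
Pretend the grant happened; the run proc-G, proc-H, proc-F goes as far as possible. Check, step by step:
  pool = (1, 1, 2)
  proc-G needs (1, 1, 1) <= (1, 1, 2) -> finishes; pool += (2, 0, 0) = (3, 1, 2)
  proc-H needs (3, 1, 2) <= (3, 1, 2) -> finishes; pool += (1, 1, 0) = (4, 2, 2)
  proc-F needs (2, 0, 0) <= (4, 2, 2) -> finishes; pool += (0, 1, 1) = (4, 3, 3)
  proc-D still needs (6, 0, 0) but only (4, 3, 3) is free — short on type-B units
  proc-E still needs (5, 1, 1) but only (4, 3, 3) is free — short on type-B units
Post-grant, the permanently blocked set is proc-D and proc-E.


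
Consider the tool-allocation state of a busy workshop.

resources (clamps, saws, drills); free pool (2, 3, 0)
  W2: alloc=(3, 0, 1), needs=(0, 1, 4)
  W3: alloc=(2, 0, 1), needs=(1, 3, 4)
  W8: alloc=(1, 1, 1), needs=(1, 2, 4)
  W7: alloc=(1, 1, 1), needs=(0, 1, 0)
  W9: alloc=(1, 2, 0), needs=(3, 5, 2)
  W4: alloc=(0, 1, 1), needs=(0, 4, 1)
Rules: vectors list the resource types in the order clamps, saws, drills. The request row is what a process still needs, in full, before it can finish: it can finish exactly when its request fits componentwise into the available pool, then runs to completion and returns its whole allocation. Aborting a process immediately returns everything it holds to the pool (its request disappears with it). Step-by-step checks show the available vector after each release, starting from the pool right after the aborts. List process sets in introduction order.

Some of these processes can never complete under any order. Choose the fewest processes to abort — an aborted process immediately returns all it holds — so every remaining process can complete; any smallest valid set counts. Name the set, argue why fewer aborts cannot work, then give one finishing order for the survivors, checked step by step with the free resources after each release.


The answer: abort W2 and W3.
Key observation: the returned (5, 0, 2) from W2 and W3 is what brings W8 — unrunnable before, under any order — into play at step 3.
Minimality, checking each single-abort alternative: W2 alone leaves W3 blocked (short on drills); W3 alone leaves W2 blocked (short on drills); W8 alone leaves W2 blocked (short on drills); W7 alone leaves W2 blocked (short on drills); W9 alone leaves W2 blocked (short on drills); W4 alone leaves W2 blocked (short on drills).
Survivors finish in the order: W7, W4, W8, W9. Walking it through (pool after the aborts first):
  pool = (7, 3, 2)
  W7 needs (0, 1, 0) <= (7, 3, 2) -> finishes; pool += (1, 1, 1) = (8, 4, 3)
  W4 needs (0, 4, 1) <= (8, 4, 3) -> finishes; pool += (0, 1, 1) = (8, 5, 4)
  W8 needs (1, 2, 4) <= (8, 5, 4) -> finishes; pool += (1, 1, 1) = (9, 6, 5)
  W9 needs (3, 5, 2) <= (9, 6, 5) -> finishes; pool += (1, 2, 0) = (10, 8, 5)


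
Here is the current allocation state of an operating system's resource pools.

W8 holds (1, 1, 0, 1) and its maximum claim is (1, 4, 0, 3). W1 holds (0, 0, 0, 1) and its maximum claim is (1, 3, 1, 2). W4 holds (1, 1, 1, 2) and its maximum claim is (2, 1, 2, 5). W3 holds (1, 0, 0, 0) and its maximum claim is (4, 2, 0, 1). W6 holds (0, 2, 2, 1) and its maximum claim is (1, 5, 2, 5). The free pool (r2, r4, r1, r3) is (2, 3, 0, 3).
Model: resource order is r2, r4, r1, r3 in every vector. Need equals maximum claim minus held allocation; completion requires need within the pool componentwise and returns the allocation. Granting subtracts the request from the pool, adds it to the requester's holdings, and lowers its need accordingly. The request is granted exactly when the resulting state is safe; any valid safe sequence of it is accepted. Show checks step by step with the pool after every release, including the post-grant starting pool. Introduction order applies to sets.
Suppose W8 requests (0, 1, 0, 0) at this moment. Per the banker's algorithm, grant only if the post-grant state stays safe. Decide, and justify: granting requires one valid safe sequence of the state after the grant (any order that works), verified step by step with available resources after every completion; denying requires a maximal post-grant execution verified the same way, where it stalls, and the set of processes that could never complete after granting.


GRANT: granting preserves safety; a valid post-grant sequence is W8, W6, W1, W3, W4.
Key observation: granting shrinks the pool to (2, 2, 0, 3), yet W8 still fits and the chain goes through.
Check on the post-grant state, step by step:
  pool = (2, 2, 0, 3)
  W8: need (0, 2, 0, 2) fits (2, 2, 0, 3); releases (1, 2, 0, 1), pool now (3, 4, 0, 4)
  W6: need (1, 3, 0, 4) fits (3, 4, 0, 4); releases (0, 2, 2, 1), pool now (3, 6, 2, 5)
  W1: need (1, 3, 1, 1) fits (3, 6, 2, 5); releases (0, 0, 0, 1), pool now (3, 6, 2, 6)
  W3: need (3, 2, 0, 1) fits (3, 6, 2, 6); releases (1, 0, 0, 0), pool now (4, 6, 2, 6)
  W4: need (1, 0, 1, 3) fits (4, 6, 2, 6); releases (1, 1, 1, 2), pool now (5, 7, 3, 8)


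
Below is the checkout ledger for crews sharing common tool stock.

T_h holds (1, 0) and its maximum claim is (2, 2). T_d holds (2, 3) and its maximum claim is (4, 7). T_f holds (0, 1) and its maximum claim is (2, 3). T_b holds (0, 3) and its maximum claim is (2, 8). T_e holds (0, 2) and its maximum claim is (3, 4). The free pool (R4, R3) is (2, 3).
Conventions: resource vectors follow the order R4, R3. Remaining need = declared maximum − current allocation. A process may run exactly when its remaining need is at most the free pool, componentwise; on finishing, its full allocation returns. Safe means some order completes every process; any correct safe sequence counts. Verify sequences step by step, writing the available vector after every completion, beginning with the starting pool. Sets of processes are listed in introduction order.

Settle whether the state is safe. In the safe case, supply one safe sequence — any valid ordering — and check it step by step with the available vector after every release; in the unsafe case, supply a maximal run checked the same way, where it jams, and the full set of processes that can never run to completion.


SAFE. One safe sequence: T_f, T_h, T_e, T_d, T_b.
Key observation: reading the order forward, T_f is the first process whose need (2, 2) meets the free pool (2, 3) exactly on a resource it requests.
Verifying each step:
  pool = (2, 3)
  run T_f (needs (2, 2), free (2, 3)); after release of (0, 1) the pool is (2, 4)
  run T_h (needs (1, 2), free (2, 4)); after release of (1, 0) the pool is (3, 4)
  run T_e (needs (3, 2), free (3, 4)); after release of (0, 2) the pool is (3, 6)
  run T_d (needs (2, 4), free (3, 6)); after release of (2, 3) the pool is (5, 9)
  run T_b (needs (2, 5), free (5, 9)); after release of (0, 3) the pool is (5, 12)
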